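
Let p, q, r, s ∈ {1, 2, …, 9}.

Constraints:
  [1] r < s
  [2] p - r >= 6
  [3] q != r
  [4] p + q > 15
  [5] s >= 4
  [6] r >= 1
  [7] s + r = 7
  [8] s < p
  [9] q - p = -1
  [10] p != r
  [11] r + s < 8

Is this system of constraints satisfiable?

The assignment p = 9, q = 8, r = 2, s = 5 works:
  constraint 2 holds since p - r = 7.
  constraint 4 holds since p + q = 17.
The rest check out directly.

Satisfiable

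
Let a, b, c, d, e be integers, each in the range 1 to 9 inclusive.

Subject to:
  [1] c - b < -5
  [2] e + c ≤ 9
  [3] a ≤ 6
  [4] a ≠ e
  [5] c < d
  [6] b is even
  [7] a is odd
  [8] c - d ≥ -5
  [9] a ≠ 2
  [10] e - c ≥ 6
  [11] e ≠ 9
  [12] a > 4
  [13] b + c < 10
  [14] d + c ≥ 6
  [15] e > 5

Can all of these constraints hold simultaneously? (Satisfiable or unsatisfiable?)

Take a = 5, b = 8, c = 1, d = 5, e = 8. Then constraint 1: c - b = -7; constraint 2: e + c = 9, and every other listed constraint is also met.

Satisfiable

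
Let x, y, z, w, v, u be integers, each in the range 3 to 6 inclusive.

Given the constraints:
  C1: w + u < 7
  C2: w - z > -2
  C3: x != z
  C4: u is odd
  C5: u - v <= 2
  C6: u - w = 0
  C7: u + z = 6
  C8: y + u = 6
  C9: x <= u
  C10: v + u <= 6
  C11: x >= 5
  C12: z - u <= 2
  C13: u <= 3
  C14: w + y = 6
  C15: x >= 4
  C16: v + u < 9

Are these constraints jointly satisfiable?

Unsatisfiable

From constraints 9 and 11: u ≥ x and x ≥ 5, so u ≥ 5. From constraint 13: u ≤ 3. But 3 < 5, so no value of u works.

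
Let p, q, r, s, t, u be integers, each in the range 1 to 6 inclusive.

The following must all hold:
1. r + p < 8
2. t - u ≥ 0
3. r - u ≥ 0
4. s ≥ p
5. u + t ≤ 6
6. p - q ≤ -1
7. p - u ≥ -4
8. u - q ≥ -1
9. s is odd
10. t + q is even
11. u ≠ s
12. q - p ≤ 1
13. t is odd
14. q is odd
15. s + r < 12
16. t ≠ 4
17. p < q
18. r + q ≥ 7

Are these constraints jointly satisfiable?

One satisfying assignment is p = 2, q = 3, r = 4, s = 5, t = 3, u = 3.
For the less obvious constraints — constraint 1: r + p = 6; constraint 2: t - u = 0 — and the others hold by inspection.

Satisfiable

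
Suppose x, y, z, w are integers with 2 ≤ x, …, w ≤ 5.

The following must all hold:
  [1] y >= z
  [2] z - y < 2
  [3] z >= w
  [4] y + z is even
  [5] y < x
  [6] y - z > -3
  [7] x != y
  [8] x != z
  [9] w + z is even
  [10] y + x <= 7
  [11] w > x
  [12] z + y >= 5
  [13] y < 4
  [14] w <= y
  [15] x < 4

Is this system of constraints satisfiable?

Unsatisfiable

Constraints 1, 3, 5, and 11 give y < x, x < w, w ≤ z, z ≤ y. Chaining: y < x < w ≤ z ≤ y, which forces y < y — impossible.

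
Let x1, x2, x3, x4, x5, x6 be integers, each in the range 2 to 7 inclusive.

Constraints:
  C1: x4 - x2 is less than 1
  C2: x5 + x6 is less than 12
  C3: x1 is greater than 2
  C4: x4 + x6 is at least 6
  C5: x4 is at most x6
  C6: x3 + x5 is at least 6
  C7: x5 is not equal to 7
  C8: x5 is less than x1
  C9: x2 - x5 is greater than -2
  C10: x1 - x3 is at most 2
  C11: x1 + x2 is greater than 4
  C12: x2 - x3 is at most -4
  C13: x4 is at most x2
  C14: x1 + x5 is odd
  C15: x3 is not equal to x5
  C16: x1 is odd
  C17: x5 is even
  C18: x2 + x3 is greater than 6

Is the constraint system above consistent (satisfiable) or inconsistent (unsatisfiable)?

Try x1 = 5, x2 = 2, x3 = 6, x4 = 2, x5 = 2, x6 = 7.
Check constraint 1: x4 - x2 = 0; constraint 2: x5 + x6 = 9. The remaining constraints are straightforward to verify.

Satisfiable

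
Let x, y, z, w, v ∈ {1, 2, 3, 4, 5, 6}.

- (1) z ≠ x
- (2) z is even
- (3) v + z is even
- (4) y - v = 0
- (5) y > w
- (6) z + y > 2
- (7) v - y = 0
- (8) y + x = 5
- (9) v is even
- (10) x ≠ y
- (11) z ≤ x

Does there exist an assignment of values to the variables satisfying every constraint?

Setting (x, y, z, w, v) = (3, 2, 2, 1, 2) satisfies everything: constraint 4: y - v = 0; constraint 6: z + y = 4, and the others follow.

Satisfiable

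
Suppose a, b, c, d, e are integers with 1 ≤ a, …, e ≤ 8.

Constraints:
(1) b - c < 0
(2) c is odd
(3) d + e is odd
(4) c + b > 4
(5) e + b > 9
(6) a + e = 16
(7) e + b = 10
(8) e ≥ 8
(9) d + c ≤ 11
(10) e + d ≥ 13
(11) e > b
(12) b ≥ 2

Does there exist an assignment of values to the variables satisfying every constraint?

The assignment a = 8, b = 2, c = 5, d = 5, e = 8 works:
  constraint 1 holds since b - c = -3.
  constraint 4 holds since c + b = 7.
  constraint 5 holds since e + b = 10.
The rest check out directly.

Satisfiable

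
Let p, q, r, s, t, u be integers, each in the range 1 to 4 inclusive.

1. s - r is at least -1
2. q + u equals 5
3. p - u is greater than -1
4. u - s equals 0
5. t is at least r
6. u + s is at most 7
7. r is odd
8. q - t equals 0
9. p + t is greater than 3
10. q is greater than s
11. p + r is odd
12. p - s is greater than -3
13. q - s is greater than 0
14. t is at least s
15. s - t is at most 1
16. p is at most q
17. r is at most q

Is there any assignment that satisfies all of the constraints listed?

Satisfiable

Take p = 2, q = 3, r = 3, s = 2, t = 3, u = 2. Then constraint 1: s - r = -1; constraint 2: q + u = 5; constraint 3: p - u = 0, and every other listed constraint is also met.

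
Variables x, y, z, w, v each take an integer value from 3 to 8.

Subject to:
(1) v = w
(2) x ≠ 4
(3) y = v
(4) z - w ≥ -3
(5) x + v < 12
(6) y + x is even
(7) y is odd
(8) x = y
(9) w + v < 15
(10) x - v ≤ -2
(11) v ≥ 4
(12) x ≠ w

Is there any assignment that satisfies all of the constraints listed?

Unsatisfiable

From constraints 1, 3, and 8, x = y = v = w, so x = w. But constraint 12 says x ≠ w. Contradiction.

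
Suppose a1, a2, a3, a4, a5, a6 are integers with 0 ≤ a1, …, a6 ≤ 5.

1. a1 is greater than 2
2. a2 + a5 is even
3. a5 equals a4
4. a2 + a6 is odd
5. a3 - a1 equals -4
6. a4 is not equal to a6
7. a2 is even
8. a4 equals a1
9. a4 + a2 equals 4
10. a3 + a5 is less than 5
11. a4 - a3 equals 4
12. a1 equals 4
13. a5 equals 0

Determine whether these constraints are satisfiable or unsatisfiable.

Unsatisfiable

Constraint 13 fixes a5 = 0 and constraint 12 fixes a1 = 4. Constraints 3 and 8 give a5 = a4 = a1, so a5 = a1. But 0 ≠ 4 — contradiction.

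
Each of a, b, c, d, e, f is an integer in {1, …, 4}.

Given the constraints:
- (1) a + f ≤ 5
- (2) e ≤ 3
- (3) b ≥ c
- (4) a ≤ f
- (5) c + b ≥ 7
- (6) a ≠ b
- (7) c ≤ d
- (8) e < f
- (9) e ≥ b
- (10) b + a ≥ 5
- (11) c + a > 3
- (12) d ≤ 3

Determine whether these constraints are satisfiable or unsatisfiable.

Unsatisfiable

From constraints 7 and 12: c ≤ d ≤ 3. From constraints 2 and 9: b ≤ e ≤ 3. Hence c + b ≤ 6. But constraint 5 requires c + b ≥ 7, and 7 > 6. Contradiction.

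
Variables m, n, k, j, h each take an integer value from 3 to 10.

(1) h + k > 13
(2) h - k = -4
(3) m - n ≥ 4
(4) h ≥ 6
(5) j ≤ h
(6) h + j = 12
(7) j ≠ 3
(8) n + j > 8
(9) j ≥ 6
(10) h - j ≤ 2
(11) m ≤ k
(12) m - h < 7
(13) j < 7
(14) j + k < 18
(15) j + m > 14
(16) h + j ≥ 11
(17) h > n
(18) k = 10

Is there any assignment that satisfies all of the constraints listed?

Satisfiable

Take m = 10, n = 5, k = 10, j = 6, h = 6. Then constraint 1: h + k = 16; constraint 2: h - k = -4; constraint 3: m - n = 5, and every other listed constraint is also met.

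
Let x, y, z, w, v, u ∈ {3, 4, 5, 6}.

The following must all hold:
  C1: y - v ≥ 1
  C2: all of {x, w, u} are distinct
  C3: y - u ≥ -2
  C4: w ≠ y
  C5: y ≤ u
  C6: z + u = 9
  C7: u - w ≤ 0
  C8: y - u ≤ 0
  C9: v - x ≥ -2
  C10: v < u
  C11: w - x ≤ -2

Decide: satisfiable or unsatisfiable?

Unsatisfiable

Constraints 1, 7, 8, 9, and 11 give w − u ≥ 0, u − y ≥ 0, y − v ≥ 1, v − x ≥ -2, x − w ≥ 2.
Adding all 5 inequalities: the left sides telescope to 0, and the right sides sum to 0 + 0 + 1 + (-2) + 2 = 1. So 0 ≥ 1, which is false.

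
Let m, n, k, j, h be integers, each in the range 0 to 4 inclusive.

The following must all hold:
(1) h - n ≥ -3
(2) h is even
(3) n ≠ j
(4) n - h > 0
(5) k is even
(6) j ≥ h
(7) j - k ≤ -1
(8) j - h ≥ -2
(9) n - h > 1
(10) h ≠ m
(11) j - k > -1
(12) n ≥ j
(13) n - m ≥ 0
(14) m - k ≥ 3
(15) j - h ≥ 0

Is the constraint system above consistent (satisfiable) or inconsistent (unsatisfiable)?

Unsatisfiable

Constraints 1, 7, 13, 14, and 15 give h − n ≥ -3, n − m ≥ 0, m − k ≥ 3, k − j ≥ 1, j − h ≥ 0.
Adding all 5 inequalities: the left sides telescope to 0, and the right sides sum to (-3) + 0 + 3 + 1 + 0 = 1. So 0 ≥ 1, which is false.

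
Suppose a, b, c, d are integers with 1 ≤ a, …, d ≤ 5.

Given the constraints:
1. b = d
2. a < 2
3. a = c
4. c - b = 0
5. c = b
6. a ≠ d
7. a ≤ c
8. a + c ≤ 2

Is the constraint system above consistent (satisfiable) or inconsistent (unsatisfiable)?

From constraints 1, 3, and 5, a = c = b = d, so a = d. But constraint 6 says a ≠ d. Contradiction.

Unsatisfiable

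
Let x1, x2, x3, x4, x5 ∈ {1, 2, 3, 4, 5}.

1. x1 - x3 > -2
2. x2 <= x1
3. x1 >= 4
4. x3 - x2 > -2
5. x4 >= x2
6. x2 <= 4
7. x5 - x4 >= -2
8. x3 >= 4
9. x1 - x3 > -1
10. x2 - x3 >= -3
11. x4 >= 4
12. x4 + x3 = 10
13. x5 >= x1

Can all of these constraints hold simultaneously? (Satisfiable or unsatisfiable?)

Take x1 = 5, x2 = 4, x3 = 5, x4 = 5, x5 = 5. Then constraint 1: x1 - x3 = 0; constraint 4: x3 - x2 = 1, and every other listed constraint is also met.

Satisfiable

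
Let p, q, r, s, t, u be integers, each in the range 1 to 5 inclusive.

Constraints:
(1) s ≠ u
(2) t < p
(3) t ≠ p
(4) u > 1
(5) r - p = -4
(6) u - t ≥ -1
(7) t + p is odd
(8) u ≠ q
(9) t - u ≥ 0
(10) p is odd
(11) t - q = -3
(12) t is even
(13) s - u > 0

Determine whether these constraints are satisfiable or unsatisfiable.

Satisfiable

The assignment p = 5, q = 5, r = 1, s = 4, t = 2, u = 2 works:
  constraint 5 holds since r - p = -4.
  constraint 6 holds since u - t = 0.
  constraint 9 holds since t - u = 0.
The rest check out directly.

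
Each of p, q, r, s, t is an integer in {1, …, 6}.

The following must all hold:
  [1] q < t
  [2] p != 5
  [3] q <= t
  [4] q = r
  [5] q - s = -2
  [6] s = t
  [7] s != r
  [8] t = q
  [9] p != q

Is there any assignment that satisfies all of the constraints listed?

Unsatisfiable

From constraints 4, 6, and 8, s = t = q = r, so s = r. But constraint 7 says s ≠ r. Contradiction.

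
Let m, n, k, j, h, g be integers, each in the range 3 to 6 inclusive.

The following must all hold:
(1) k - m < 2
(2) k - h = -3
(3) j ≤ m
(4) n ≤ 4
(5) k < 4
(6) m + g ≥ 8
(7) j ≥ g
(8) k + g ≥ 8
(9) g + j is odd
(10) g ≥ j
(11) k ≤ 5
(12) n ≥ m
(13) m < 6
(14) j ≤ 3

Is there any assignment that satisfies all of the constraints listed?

From constraints 4 and 12: m ≤ n ≤ 4. From constraints 7 and 14: g ≤ j ≤ 3. Hence m + g ≤ 7. But constraint 6 requires m + g ≥ 8, and 8 > 7. Contradiction.

Unsatisfiable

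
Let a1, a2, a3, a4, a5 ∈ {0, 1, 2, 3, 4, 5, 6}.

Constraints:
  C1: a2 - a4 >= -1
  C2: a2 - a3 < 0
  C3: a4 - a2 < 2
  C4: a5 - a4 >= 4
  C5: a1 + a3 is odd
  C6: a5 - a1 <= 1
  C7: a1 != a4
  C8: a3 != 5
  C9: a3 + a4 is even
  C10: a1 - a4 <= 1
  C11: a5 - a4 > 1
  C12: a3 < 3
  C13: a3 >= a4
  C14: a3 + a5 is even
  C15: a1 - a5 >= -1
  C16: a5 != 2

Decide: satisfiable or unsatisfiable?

Constraints 4, 6, and 10 give a1 − a5 ≥ -1, a5 − a4 ≥ 4, a4 − a1 ≥ -1.
Adding all 3 inequalities: the left sides telescope to 0, and the right sides sum to (-1) + 4 + (-1) = 2. So 0 ≥ 2, which is false.

Unsatisfiable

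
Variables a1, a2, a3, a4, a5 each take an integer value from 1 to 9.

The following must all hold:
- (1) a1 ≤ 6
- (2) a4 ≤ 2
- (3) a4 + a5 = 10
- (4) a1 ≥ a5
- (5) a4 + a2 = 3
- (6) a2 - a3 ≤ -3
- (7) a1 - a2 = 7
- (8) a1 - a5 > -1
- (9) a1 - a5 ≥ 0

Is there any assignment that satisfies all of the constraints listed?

Unsatisfiable

From constraint 2: a4 ≤ 2. From constraints 1 and 4: a5 ≤ a1 ≤ 6. Hence a4 + a5 ≤ 8. But constraint 3 requires a4 + a5 = 10, and 10 > 8. Contradiction.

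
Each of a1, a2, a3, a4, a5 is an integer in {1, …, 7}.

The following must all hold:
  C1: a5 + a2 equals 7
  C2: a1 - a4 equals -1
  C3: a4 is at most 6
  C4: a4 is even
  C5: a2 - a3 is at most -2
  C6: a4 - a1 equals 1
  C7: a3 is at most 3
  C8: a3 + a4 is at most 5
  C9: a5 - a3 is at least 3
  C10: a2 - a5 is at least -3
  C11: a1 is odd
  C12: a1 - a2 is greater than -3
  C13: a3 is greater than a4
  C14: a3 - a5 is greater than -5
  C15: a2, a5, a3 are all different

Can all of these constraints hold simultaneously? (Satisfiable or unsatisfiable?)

Constraints 5, 9, and 10 give a3 − a2 ≥ 2, a2 − a5 ≥ -3, a5 − a3 ≥ 3.
Adding all 3 inequalities: the left sides telescope to 0, and the right sides sum to 2 + (-3) + 3 = 2. So 0 ≥ 2, which is false.

Unsatisfiable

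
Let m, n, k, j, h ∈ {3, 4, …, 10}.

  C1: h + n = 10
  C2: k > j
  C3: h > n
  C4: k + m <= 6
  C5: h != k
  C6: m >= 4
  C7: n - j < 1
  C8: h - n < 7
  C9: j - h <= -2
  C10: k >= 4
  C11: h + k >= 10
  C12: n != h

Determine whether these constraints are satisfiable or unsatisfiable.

Unsatisfiable

From constraint 10: k ≥ 4. From constraint 6: m ≥ 4. Hence k + m ≥ 8. But constraint 4 requires k + m ≤ 6, and 6 < 8. Contradiction.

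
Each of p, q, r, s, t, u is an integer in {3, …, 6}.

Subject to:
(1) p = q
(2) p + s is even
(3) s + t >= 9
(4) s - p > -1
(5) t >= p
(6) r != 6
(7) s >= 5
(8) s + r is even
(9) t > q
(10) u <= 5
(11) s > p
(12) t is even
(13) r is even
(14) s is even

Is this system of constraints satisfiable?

Satisfiable

One satisfying assignment is p = 4, q = 4, r = 4, s = 6, t = 6, u = 5.
For the less obvious constraints — constraint 2: p + s = 10 is even; constraint 3: s + t = 12; constraint 4: s - p = 2 — and the others hold by inspection.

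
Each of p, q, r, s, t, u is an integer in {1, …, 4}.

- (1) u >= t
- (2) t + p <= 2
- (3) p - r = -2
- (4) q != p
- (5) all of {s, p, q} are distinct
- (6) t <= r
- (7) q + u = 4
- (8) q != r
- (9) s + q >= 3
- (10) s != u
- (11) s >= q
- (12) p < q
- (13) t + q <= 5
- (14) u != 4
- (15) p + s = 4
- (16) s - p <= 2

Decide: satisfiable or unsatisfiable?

Try p = 1, q = 2, r = 3, s = 3, t = 1, u = 2.
Check constraint 2: t + p = 2; constraint 3: p - r = -2. The remaining constraints are straightforward to verify.

Satisfiable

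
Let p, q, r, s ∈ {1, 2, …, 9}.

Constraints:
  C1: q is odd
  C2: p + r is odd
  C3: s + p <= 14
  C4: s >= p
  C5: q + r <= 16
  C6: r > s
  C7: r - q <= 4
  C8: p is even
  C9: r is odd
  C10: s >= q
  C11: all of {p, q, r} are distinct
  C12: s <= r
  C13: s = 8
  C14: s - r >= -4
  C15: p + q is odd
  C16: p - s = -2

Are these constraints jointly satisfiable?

The assignment p = 6, q = 7, r = 9, s = 8 works:
  constraint 3 holds since s + p = 14.
  constraint 5 holds since q + r = 16.
  constraint 7 holds since r - q = 2.
The rest check out directly.

Satisfiable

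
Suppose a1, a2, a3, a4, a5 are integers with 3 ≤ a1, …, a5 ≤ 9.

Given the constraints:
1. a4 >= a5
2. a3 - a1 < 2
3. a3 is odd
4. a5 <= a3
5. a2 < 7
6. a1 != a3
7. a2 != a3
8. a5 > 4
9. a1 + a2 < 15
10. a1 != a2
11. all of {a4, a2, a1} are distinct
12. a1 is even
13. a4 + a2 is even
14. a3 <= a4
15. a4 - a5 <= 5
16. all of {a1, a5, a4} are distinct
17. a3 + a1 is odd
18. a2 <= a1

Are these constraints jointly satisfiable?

Satisfiable

Try a1 = 8, a2 = 5, a3 = 9, a4 = 9, a5 = 7.
Check constraint 2: a3 - a1 = 1; constraint 9: a1 + a2 = 13; constraint 15: a4 - a5 = 2. The remaining constraints are straightforward to verify.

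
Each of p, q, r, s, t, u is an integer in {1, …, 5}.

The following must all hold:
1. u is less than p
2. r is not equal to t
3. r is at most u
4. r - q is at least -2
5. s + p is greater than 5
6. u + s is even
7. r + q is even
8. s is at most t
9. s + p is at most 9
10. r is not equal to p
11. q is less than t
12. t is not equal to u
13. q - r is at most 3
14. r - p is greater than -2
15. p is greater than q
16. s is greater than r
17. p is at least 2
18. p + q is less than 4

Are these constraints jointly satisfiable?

Satisfiable

Setting (p, q, r, s, t, u) = (2, 1, 1, 5, 5, 1) satisfies everything: constraint 4: r - q = 0; constraint 5: s + p = 7; constraint 9: s + p = 7, and the others follow.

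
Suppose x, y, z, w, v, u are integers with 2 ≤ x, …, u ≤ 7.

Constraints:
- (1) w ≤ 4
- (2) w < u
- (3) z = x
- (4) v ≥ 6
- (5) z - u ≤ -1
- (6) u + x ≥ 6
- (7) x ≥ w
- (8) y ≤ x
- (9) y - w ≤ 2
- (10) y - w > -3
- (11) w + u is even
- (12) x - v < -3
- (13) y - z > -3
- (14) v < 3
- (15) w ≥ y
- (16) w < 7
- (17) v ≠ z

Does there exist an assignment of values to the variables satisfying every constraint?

Unsatisfiable

From constraint 4: v ≥ 6. From constraint 14: v ≤ 2. But 2 < 6, so no value of v works.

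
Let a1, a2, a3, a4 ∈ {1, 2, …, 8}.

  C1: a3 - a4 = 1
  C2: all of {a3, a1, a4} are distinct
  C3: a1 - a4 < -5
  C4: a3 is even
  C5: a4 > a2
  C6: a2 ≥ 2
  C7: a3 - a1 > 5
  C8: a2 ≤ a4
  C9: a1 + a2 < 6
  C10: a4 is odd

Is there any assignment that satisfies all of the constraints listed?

Satisfiable

The assignment a1 = 1, a2 = 4, a3 = 8, a4 = 7 works:
  constraint 1 holds since a3 - a4 = 1.
  constraint 3 holds since a1 - a4 = -6.
The rest check out directly.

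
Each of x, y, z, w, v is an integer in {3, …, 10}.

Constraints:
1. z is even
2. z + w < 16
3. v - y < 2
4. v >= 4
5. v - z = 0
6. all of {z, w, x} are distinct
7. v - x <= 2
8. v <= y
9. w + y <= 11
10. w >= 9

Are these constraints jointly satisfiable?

From constraint 10: w ≥ 9. From constraints 4 and 8: y ≥ v ≥ 4. Hence w + y ≥ 13. But constraint 9 requires w + y ≤ 11, and 11 < 13. Contradiction.

Unsatisfiable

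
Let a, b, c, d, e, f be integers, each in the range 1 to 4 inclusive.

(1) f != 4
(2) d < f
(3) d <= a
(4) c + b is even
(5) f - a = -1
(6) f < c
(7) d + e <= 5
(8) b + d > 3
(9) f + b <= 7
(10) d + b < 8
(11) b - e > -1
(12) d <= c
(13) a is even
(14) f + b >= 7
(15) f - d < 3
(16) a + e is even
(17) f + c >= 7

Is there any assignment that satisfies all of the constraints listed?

Take a = 4, b = 4, c = 4, d = 2, e = 2, f = 3. Then constraint 5: f - a = -1; constraint 7: d + e = 4, and every other listed constraint is also met.

Satisfiable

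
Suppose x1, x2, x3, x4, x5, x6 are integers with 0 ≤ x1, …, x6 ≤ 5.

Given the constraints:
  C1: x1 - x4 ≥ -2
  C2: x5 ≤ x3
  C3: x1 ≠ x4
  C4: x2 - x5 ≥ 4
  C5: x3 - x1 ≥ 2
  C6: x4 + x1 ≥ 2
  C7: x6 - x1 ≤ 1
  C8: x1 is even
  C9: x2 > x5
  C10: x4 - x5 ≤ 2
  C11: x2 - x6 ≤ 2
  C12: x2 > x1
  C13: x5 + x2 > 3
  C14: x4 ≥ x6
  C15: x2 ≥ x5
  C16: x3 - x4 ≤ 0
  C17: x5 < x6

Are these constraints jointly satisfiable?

Constraints 4, 5, 7, 10, 11, and 16 give x6 − x2 ≥ -2, x2 − x5 ≥ 4, x5 − x4 ≥ -2, x4 − x3 ≥ 0, x3 − x1 ≥ 2, x1 − x6 ≥ -1.
Adding all 6 inequalities: the left sides telescope to 0, and the right sides sum to (-2) + 4 + (-2) + 0 + 2 + (-1) = 1. So 0 ≥ 1, which is false.

Unsatisfiable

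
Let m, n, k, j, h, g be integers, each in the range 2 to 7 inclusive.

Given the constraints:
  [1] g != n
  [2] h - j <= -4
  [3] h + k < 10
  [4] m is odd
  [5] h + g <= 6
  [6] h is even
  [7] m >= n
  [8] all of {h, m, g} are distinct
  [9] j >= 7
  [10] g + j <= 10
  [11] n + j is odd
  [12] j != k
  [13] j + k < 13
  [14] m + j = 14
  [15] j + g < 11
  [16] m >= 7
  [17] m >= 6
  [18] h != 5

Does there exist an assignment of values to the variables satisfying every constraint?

Try m = 7, n = 6, k = 5, j = 7, h = 2, g = 3.
Check constraint 2: h - j = -5; constraint 3: h + k = 7; constraint 5: h + g = 5. The remaining constraints are straightforward to verify.

Satisfiable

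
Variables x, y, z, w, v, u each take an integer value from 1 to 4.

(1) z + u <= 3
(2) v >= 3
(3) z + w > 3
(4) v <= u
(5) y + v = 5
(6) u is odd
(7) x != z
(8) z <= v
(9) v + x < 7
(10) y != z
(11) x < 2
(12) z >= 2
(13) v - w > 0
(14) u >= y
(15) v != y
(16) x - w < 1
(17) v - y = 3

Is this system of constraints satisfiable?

Unsatisfiable

From constraint 12: z ≥ 2. From constraints 2 and 4: u ≥ v ≥ 3. Hence z + u ≥ 5. But constraint 1 requires z + u ≤ 3, and 3 < 5. Contradiction.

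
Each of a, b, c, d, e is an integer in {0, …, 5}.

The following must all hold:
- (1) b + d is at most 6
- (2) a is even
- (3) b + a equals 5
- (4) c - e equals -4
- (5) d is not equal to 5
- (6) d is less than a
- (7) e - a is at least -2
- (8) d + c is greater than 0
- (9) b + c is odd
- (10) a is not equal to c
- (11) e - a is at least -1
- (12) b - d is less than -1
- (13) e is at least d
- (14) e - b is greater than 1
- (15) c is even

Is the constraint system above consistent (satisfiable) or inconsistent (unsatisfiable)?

Satisfiable

Take a = 4, b = 1, c = 0, d = 3, e = 4. Then constraint 1: b + d = 4; constraint 3: b + a = 5; constraint 4: c - e = -4, and every other listed constraint is also met.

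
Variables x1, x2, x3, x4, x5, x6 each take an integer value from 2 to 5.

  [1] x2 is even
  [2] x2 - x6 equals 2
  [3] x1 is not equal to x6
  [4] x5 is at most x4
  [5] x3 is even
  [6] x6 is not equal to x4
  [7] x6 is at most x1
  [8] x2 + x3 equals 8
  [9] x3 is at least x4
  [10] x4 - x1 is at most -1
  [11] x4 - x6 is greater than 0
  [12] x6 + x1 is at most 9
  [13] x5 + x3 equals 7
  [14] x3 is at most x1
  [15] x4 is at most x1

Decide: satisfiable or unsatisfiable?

Setting (x1, x2, x3, x4, x5, x6) = (4, 4, 4, 3, 3, 2) satisfies everything: constraint 2: x2 - x6 = 2; constraint 8: x2 + x3 = 8, and the others follow.

Satisfiable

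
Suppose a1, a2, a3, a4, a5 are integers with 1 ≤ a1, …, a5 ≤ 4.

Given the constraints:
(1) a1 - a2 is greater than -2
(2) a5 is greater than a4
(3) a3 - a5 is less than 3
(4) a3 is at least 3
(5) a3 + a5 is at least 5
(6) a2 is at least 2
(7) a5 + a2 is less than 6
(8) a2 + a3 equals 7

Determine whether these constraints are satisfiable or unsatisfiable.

One satisfying assignment is a1 = 4, a2 = 3, a3 = 4, a4 = 1, a5 = 2.
For the less obvious constraints — constraint 1: a1 - a2 = 1; constraint 3: a3 - a5 = 2 — and the others hold by inspection.

Satisfiable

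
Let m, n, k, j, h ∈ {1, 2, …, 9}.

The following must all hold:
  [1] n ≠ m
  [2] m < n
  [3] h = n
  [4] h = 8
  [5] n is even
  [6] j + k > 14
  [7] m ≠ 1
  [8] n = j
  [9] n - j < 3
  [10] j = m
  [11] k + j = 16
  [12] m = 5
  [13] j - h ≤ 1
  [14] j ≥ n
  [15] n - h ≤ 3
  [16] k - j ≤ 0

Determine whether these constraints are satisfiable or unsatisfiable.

Unsatisfiable

Constraint 4 fixes h = 8 and constraint 12 fixes m = 5. Constraints 3, 8, and 10 give h = n = j = m, so h = m. But 8 ≠ 5 — contradiction.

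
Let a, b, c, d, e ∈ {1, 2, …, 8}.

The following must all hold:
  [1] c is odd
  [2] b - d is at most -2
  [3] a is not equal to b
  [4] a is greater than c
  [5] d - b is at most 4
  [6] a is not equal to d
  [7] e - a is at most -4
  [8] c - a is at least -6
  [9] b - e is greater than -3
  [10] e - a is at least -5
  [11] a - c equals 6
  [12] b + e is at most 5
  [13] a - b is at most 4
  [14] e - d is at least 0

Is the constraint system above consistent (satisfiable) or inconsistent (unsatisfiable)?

Unsatisfiable

Constraints 2, 7, 13, and 14 give e − d ≥ 0, d − b ≥ 2, b − a ≥ -4, a − e ≥ 4.
Adding all 4 inequalities: the left sides telescope to 0, and the right sides sum to 0 + 2 + (-4) + 4 = 2. So 0 ≥ 2, which is false.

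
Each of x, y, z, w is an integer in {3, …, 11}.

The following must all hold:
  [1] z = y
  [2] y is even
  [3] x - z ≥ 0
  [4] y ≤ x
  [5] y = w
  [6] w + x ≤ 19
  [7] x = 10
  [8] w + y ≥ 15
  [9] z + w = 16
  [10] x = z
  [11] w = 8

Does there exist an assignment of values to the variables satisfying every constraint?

Constraint 7 fixes x = 10 and constraint 11 fixes w = 8. Constraints 1, 5, and 10 give x = z = y = w, so x = w. But 10 ≠ 8 — contradiction.

Unsatisfiable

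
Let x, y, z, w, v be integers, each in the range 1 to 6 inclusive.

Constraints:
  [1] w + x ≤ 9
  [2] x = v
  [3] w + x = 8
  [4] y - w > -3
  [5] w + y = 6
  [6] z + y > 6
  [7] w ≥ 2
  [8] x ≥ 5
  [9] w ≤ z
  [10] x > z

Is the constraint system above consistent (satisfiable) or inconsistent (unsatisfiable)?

Satisfiable

Setting (x, y, z, w, v) = (5, 3, 4, 3, 5) satisfies everything: constraint 1: w + x = 8; constraint 3: w + x = 8, and the others follow.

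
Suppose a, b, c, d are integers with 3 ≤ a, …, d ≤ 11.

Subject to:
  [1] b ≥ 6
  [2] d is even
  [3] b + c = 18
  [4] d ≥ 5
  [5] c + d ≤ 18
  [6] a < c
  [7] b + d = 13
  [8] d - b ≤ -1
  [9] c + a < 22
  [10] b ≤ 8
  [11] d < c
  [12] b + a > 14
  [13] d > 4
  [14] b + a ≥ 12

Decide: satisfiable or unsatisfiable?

Satisfiable

One satisfying assignment is a = 8, b = 7, c = 11, d = 6.
For the less obvious constraints — constraint 3: b + c = 18; constraint 5: c + d = 17 — and the others hold by inspection.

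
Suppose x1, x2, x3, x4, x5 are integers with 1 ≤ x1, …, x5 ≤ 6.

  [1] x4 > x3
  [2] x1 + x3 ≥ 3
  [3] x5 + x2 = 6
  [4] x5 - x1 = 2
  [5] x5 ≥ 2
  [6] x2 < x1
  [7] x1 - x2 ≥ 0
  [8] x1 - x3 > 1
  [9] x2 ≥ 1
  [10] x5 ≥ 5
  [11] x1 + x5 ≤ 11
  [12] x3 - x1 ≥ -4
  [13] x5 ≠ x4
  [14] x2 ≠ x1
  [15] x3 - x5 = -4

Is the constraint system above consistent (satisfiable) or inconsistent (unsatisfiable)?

Take x1 = 3, x2 = 1, x3 = 1, x4 = 2, x5 = 5. Then constraint 2: x1 + x3 = 4; constraint 3: x5 + x2 = 6; constraint 4: x5 - x1 = 2, and every other listed constraint is also met.

Satisfiable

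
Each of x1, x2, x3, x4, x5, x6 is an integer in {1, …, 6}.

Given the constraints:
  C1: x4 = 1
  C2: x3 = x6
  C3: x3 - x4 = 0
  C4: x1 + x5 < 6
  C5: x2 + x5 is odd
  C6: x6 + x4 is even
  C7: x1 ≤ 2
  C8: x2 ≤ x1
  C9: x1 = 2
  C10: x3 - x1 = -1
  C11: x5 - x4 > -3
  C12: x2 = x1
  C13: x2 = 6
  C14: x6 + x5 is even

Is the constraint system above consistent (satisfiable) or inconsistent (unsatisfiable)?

Unsatisfiable

Constraint 13 fixes x2 = 6 and constraint 9 fixes x1 = 2, but constraint 12 requires x2 = x1. Since 6 ≠ 2, contradiction.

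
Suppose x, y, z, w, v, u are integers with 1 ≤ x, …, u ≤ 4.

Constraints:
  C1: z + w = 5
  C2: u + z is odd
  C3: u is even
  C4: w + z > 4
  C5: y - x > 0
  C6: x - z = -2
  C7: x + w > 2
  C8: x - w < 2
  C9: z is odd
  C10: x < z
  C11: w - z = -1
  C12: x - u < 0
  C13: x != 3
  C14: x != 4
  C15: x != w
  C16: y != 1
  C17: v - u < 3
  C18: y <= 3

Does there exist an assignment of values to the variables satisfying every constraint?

Satisfiable

One satisfying assignment is x = 1, y = 2, z = 3, w = 2, v = 4, u = 2.
For the less obvious constraints — constraint 1: z + w = 5; constraint 4: w + z = 5 — and the others hold by inspection.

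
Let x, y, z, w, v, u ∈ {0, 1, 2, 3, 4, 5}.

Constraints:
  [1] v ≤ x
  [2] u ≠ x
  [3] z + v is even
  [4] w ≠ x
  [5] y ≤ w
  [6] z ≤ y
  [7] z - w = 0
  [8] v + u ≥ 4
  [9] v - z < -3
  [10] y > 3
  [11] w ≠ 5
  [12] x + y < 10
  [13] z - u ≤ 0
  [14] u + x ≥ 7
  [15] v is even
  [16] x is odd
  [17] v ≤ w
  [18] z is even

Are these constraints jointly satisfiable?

Satisfiable

The assignment x = 3, y = 4, z = 4, w = 4, v = 0, u = 5 works:
  constraint 7 holds since z - w = 0.
  constraint 8 holds since v + u = 5.
The rest check out directly.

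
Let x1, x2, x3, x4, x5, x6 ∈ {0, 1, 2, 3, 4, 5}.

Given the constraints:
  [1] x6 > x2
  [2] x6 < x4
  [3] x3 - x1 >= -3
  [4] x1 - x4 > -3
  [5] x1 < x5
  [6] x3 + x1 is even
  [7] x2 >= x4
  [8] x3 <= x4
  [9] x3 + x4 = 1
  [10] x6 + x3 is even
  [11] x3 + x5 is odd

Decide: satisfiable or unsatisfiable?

Unsatisfiable

Constraints 1, 2, and 7 give x6 < x4, x4 ≤ x2, x2 < x6. Chaining: x6 < x4 ≤ x2 < x6, which forces x6 < x6 — impossible.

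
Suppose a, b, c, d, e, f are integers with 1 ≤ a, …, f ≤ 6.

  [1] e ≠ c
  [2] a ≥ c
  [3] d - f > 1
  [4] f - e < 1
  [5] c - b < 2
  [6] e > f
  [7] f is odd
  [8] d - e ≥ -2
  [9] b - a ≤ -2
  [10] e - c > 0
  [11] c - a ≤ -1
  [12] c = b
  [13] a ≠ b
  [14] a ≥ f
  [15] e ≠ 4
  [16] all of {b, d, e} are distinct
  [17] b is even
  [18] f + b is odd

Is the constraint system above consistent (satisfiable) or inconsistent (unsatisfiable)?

Setting (a, b, c, d, e, f) = (6, 4, 4, 6, 5, 3) satisfies everything: constraint 3: d - f = 3; constraint 4: f - e = -2; constraint 5: c - b = 0, and the others follow.

Satisfiable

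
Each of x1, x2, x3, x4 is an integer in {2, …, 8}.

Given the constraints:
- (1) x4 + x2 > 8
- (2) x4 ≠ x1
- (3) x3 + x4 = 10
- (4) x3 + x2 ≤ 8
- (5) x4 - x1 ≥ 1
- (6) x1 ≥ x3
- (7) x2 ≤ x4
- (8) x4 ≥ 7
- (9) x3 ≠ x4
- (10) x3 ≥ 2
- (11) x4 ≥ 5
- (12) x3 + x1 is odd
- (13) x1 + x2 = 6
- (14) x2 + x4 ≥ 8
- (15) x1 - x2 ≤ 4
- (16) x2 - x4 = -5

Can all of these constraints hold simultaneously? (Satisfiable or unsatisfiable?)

Satisfiable

One satisfying assignment is x1 = 4, x2 = 2, x3 = 3, x4 = 7.
For the less obvious constraints — constraint 1: x4 + x2 = 9; constraint 3: x3 + x4 = 10; constraint 4: x3 + x2 = 5 — and the others hold by inspection.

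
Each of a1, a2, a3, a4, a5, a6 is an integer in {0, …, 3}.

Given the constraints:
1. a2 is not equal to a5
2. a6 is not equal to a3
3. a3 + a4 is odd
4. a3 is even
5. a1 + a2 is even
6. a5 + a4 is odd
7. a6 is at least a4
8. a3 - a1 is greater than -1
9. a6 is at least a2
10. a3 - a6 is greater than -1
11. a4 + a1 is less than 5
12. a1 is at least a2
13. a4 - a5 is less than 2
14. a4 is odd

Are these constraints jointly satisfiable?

Satisfiable

The assignment a1 = 1, a2 = 1, a3 = 2, a4 = 1, a5 = 2, a6 = 1 works:
  constraint 8 holds since a3 - a1 = 1.
  constraint 10 holds since a3 - a6 = 1.
  constraint 11 holds since a4 + a1 = 2.
The rest check out directly.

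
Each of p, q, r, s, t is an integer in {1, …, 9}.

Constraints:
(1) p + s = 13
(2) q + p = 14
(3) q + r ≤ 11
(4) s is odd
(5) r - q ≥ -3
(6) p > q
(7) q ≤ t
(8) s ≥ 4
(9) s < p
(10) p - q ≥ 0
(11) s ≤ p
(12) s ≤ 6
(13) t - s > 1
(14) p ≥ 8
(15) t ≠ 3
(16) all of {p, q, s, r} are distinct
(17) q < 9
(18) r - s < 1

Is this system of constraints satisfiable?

Satisfiable

One satisfying assignment is p = 8, q = 6, r = 4, s = 5, t = 7.
For the less obvious constraints — constraint 1: p + s = 13; constraint 2: q + p = 14 — and the others hold by inspection.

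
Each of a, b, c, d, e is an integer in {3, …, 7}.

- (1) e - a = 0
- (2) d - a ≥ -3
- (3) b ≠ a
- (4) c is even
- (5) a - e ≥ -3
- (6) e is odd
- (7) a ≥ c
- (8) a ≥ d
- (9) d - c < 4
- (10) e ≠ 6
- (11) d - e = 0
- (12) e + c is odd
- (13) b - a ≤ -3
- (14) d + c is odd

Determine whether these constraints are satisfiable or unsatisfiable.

Satisfiable

One satisfying assignment is a = 7, b = 4, c = 6, d = 7, e = 7.
For the less obvious constraints — constraint 1: e - a = 0; constraint 2: d - a = 0; constraint 5: a - e = 0 — and the others hold by inspection.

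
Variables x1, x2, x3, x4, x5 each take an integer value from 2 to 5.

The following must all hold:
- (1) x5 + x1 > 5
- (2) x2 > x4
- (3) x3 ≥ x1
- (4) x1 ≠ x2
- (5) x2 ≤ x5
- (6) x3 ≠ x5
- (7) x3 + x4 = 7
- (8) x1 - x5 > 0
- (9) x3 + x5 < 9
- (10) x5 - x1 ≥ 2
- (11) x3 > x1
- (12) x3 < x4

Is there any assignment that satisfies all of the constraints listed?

Unsatisfiable

Constraints 2, 5, 8, 11, and 12 give x4 < x2, x2 ≤ x5, x5 < x1, x1 < x3, x3 < x4. Chaining: x4 < x2 ≤ x5 < x1 < x3 < x4, which forces x4 < x4 — impossible.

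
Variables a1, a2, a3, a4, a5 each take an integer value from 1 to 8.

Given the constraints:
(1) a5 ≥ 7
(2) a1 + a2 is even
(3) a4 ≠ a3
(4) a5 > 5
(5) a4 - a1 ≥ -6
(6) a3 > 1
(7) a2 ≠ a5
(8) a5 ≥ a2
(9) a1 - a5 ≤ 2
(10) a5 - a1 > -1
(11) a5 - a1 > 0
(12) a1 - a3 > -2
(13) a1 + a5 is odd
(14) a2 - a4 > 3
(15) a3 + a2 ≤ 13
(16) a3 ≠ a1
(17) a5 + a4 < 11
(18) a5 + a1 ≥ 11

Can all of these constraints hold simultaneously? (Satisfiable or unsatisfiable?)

Satisfiable

One satisfying assignment is a1 = 6, a2 = 6, a3 = 7, a4 = 1, a5 = 7.
For the less obvious constraints — constraint 5: a4 - a1 = -5; constraint 9: a1 - a5 = -1 — and the others hold by inspection.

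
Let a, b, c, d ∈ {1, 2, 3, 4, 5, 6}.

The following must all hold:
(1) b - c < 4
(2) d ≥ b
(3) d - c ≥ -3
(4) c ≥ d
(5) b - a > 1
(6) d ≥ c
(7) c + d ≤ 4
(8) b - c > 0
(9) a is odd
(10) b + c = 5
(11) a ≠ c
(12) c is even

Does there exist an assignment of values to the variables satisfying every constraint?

Unsatisfiable

Constraints 2, 4, and 8 give d ≤ c, c < b, b ≤ d. Chaining: d ≤ c < b ≤ d, which forces d < d — impossible.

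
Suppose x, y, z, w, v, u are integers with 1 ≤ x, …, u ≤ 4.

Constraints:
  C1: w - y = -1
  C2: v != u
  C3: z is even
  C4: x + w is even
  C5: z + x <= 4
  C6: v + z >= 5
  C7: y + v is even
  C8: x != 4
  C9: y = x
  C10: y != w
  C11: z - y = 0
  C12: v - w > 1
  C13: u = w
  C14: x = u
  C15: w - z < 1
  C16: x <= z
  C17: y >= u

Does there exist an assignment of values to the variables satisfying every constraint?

Unsatisfiable

From constraints 9, 13, and 14, y = x = u = w, so y = w. But constraint 10 says y ≠ w. Contradiction.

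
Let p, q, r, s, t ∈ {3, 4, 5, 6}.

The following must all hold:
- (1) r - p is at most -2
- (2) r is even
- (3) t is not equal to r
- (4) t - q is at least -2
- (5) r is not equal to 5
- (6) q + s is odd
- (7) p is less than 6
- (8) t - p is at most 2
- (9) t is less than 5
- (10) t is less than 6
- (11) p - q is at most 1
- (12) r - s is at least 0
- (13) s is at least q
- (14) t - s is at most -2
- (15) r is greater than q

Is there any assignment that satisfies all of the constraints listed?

Unsatisfiable

Constraints 1, 4, 11, 12, and 14 give r − s ≥ 0, s − t ≥ 2, t − q ≥ -2, q − p ≥ -1, p − r ≥ 2.
Adding all 5 inequalities: the left sides telescope to 0, and the right sides sum to 0 + 2 + (-2) + (-1) + 2 = 1. So 0 ≥ 1, which is false.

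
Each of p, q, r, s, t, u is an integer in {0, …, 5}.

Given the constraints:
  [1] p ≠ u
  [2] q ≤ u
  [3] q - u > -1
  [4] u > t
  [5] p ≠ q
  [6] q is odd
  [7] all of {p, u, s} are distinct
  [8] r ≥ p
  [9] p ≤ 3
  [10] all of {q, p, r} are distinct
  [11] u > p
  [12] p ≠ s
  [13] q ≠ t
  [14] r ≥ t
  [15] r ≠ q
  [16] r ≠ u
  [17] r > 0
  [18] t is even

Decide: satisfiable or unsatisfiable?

Satisfiable

Setting (p, q, r, s, t, u) = (0, 5, 3, 1, 2, 5) satisfies everything: constraint 3: q - u = 0; constraint 7: values 0, 5, 1 are distinct, and the others follow.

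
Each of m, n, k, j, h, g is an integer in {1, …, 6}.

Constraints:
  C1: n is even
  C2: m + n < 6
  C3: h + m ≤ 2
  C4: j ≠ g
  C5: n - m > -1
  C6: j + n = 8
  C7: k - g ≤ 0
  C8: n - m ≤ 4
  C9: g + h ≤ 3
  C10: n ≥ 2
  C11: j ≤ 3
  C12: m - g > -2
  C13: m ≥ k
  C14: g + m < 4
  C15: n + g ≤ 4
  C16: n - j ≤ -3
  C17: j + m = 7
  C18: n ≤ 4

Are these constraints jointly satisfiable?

Unsatisfiable

From constraint 11: j ≤ 3. From constraint 18: n ≤ 4. Hence j + n ≤ 7. But constraint 6 requires j + n = 8, and 8 > 7. Contradiction.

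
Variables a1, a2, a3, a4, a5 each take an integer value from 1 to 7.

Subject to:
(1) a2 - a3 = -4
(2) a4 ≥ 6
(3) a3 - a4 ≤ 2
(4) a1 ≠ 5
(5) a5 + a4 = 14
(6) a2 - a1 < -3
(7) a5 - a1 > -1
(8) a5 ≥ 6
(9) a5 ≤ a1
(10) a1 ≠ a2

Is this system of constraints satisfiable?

Satisfiable

Take a1 = 7, a2 = 3, a3 = 7, a4 = 7, a5 = 7. Then constraint 1: a2 - a3 = -4; constraint 3: a3 - a4 = 0, and every other listed constraint is also met.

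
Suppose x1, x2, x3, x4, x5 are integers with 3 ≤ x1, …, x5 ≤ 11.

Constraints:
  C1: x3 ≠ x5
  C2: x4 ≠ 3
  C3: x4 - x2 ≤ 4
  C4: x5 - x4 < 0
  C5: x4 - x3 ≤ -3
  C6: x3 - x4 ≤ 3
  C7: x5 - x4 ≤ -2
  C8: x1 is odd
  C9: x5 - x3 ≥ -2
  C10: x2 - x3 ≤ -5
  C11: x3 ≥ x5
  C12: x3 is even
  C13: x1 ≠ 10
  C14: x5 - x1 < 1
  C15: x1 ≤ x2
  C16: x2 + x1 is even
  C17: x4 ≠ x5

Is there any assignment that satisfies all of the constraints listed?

Constraints 3, 7, 9, and 10 give x3 − x2 ≥ 5, x2 − x4 ≥ -4, x4 − x5 ≥ 2, x5 − x3 ≥ -2.
Adding all 4 inequalities: the left sides telescope to 0, and the right sides sum to 5 + (-4) + 2 + (-2) = 1. So 0 ≥ 1, which is false.

Unsatisfiable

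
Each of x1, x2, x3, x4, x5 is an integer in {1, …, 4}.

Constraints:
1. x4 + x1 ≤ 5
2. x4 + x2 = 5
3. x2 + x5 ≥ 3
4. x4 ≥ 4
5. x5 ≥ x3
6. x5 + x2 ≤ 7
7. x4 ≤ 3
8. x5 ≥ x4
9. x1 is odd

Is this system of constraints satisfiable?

Unsatisfiable

From constraint 4: x4 ≥ 4. From constraint 7: x4 ≤ 3. But 3 < 4, so no value of x4 works.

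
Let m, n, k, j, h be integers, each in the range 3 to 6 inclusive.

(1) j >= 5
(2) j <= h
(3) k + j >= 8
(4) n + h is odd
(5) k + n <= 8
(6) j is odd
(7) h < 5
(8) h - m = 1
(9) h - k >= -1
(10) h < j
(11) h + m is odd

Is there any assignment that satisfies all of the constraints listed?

Unsatisfiable

From constraints 1 and 2: h ≥ j and j ≥ 5, so h ≥ 5. From constraint 7: h ≤ 4. But 4 < 5, so no value of h works.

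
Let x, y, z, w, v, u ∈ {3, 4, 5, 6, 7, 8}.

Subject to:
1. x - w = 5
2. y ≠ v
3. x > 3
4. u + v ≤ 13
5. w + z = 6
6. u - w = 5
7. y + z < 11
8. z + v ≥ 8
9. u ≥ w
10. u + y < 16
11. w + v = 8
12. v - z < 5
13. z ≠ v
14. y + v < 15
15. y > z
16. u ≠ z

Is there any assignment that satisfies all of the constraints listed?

Setting (x, y, z, w, v, u) = (8, 7, 3, 3, 5, 8) satisfies everything: constraint 1: x - w = 5; constraint 4: u + v = 13, and the others follow.

Satisfiable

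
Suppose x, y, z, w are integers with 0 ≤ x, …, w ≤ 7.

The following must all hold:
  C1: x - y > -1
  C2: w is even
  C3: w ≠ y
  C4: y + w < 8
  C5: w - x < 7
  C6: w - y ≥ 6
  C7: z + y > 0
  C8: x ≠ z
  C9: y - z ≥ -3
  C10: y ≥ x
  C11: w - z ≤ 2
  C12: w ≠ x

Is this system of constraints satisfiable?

Constraints 6, 9, and 11 give y − z ≥ -3, z − w ≥ -2, w − y ≥ 6.
Adding all 3 inequalities: the left sides telescope to 0, and the right sides sum to (-3) + (-2) + 6 = 1. So 0 ≥ 1, which is false.

Unsatisfiable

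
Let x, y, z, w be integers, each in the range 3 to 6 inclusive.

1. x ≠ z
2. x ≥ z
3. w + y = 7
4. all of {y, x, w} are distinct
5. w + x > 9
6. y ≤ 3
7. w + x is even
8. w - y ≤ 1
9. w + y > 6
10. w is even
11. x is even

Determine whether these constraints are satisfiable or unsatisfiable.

Satisfiable

The assignment x = 6, y = 3, z = 3, w = 4 works:
  constraint 3 holds since w + y = 7.
  constraint 5 holds since w + x = 10.
  constraint 8 holds since w - y = 1.
The rest check out directly.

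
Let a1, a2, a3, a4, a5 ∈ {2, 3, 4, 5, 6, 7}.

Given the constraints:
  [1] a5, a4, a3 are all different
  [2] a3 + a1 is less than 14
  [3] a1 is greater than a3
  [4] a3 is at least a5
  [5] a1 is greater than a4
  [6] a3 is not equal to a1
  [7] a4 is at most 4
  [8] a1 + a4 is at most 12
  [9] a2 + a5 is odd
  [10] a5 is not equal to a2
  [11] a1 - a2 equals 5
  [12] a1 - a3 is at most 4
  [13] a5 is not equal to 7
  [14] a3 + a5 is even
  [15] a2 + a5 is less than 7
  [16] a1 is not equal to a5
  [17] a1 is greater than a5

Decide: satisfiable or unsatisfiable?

Satisfiable

Setting (a1, a2, a3, a4, a5) = (7, 2, 5, 2, 3) satisfies everything: constraint 2: a3 + a1 = 12; constraint 8: a1 + a4 = 9, and the others follow.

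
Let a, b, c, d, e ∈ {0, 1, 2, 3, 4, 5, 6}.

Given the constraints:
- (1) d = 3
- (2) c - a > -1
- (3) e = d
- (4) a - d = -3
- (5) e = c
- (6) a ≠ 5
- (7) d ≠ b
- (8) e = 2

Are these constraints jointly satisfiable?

Unsatisfiable

Constraint 8 fixes e = 2 and constraint 1 fixes d = 3, but constraint 3 requires e = d. Since 2 ≠ 3, contradiction.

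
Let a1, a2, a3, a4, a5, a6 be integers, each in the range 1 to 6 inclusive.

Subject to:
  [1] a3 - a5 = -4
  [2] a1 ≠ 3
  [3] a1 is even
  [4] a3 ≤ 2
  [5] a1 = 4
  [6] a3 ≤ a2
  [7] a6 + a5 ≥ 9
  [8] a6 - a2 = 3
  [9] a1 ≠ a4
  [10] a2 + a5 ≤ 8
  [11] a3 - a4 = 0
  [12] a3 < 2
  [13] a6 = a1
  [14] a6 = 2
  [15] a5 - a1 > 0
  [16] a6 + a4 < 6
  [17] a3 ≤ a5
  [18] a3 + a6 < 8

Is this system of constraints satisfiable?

Constraint 14 fixes a6 = 2 and constraint 5 fixes a1 = 4, but constraint 13 requires a6 = a1. Since 2 ≠ 4, contradiction.

Unsatisfiable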